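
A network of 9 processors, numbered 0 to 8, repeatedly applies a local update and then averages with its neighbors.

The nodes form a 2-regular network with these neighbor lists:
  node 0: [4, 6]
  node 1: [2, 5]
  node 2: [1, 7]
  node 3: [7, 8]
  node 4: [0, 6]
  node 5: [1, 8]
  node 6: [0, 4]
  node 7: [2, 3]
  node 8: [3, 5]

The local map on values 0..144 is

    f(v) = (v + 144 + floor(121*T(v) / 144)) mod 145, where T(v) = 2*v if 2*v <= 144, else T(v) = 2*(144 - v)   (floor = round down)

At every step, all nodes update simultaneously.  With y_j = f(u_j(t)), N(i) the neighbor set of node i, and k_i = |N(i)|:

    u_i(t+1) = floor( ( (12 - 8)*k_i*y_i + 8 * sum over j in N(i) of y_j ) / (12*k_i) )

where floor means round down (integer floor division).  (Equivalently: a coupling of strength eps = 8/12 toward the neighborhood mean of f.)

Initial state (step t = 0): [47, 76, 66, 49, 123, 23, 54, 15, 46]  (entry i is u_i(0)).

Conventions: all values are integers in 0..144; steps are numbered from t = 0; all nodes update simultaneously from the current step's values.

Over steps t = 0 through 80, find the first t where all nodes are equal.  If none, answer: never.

Answer: never
Key observation: The state at step 29 reappears at step 32 — the system is in a cycle of period 3 from step 29 on.  No step 0..32 is synchronized, and the cycle repeats forever, so no step up to 80 (or ever) has all nodes equal.

Derivation:
t=0: [47, 76, 66, 49, 123, 23, 54, 15, 46]  (not all equal)
t=1: [93, 44, 37, 97, 93, 75, 93, 66, 104]  (not all equal)
t=2: [32, 86, 81, 28, 32, 61, 32, 52, 32]  (not all equal)
t=3: [84, 31, 71, 98, 84, 46, 84, 84, 58]  (not all equal)
t=4: [38, 82, 54, 25, 38, 71, 38, 37, 53]  (not all equal)
t=5: [100, 75, 93, 101, 100, 75, 100, 102, 83]  (not all equal)
t=6: [27, 40, 34, 30, 27, 42, 27, 28, 36]  (not all equal)
t=7: [71, 102, 90, 82, 71, 104, 71, 81, 95]  (not all equal)
t=8: [44, 28, 33, 37, 44, 27, 44, 38, 32]  (not all equal)
t=9: [116, 77, 87, 94, 116, 76, 116, 95, 84]  (not all equal)
t=10: [17, 41, 36, 33, 17, 41, 17, 33, 38]  (not all equal)
t=11: [44, 103, 96, 91, 44, 105, 44, 89, 98]  (not all equal)
t=12: [116, 26, 30, 32, 116, 26, 116, 33, 29]  (not all equal)
t=13: [17, 71, 78, 82, 17, 70, 17, 83, 76]  (not all equal)
t=14: [44, 42, 41, 41, 44, 43, 44, 40, 41]  (not all equal)
t=15: [116, 111, 108, 107, 116, 111, 116, 107, 110]  (not all equal)
t=16: [17, 20, 21, 22, 17, 20, 17, 22, 21]  (not all equal)
t=17: [44, 53, 54, 56, 44, 53, 44, 56, 54]  (not all equal)
t=18: [116, 141, 96, 50, 116, 141, 116, 50, 96]  (not all equal)
t=19: [17, 10, 54, 98, 17, 10, 17, 98, 54]  (not all equal)
t=20: [44, 64, 65, 67, 44, 64, 44, 67, 65]  (not all equal)
t=21: [116, 26, 28, 31, 116, 26, 116, 31, 28]  (not all equal)
t=22: [17, 70, 74, 79, 17, 70, 17, 79, 74]  (not all equal)
t=23: [44, 42, 42, 43, 44, 42, 44, 43, 42]  (not all equal)
t=24: [116, 111, 112, 113, 116, 111, 116, 113, 112]  (not all equal)
t=25: [17, 19, 19, 19, 17, 19, 17, 19, 19]  (not all equal)
t=26: [44, 49, 49, 49, 44, 49, 44, 49, 49]  (not all equal)
t=27: [116, 130, 130, 130, 116, 130, 116, 130, 130]  (not all equal)
t=28: [17, 7, 7, 7, 17, 7, 17, 7, 7]  (not all equal)
t=29: [44, 17, 17, 17, 44, 17, 44, 17, 17]  (not all equal)
t=30: [116, 44, 44, 44, 116, 44, 116, 44, 44]  (not all equal)
t=31: [17, 116, 116, 116, 17, 116, 17, 116, 116]  (not all equal)
t=32: [44, 17, 17, 17, 44, 17, 44, 17, 17]  (not all equal)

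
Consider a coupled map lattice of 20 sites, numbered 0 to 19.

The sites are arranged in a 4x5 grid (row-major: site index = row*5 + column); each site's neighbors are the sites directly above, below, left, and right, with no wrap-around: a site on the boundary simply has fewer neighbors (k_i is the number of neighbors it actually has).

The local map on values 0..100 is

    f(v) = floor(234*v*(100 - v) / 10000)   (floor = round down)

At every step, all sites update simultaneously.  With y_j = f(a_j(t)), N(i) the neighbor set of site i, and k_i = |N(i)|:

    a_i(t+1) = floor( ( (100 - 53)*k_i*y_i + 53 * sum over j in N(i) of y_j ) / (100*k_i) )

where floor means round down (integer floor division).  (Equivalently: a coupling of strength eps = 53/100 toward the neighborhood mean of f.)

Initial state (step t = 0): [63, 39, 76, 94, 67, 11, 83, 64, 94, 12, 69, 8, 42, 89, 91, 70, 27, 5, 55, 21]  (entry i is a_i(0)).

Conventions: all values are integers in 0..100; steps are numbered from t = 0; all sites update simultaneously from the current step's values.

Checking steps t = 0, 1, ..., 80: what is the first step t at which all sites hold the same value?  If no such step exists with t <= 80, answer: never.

Answer: 4
Key observation: Synchronization is absorbing here: once all sites are equal they stay equal, and step 4 is the first all-equal step.

Derivation:
t=0: [63, 39, 76, 94, 67, 11, 83, 64, 94, 12, 69, 8, 42, 89, 91, 70, 27, 5, 55, 21]  (not all equal)
t=1: [45, 48, 41, 24, 33, 34, 34, 44, 20, 25, 39, 32, 40, 29, 23, 48, 35, 33, 39, 38]  (not all equal)
t=2: [55, 56, 54, 45, 46, 53, 53, 53, 42, 43, 54, 52, 53, 47, 45, 55, 53, 52, 53, 51]  (not all equal)
t=3: [57, 57, 57, 57, 57, 57, 57, 57, 57, 57, 57, 58, 58, 57, 57, 57, 57, 58, 58, 57]  (not all equal)
t=4: [57, 57, 57, 57, 57, 57, 57, 57, 57, 57, 57, 57, 57, 57, 57, 57, 57, 57, 57, 57]  (all equal)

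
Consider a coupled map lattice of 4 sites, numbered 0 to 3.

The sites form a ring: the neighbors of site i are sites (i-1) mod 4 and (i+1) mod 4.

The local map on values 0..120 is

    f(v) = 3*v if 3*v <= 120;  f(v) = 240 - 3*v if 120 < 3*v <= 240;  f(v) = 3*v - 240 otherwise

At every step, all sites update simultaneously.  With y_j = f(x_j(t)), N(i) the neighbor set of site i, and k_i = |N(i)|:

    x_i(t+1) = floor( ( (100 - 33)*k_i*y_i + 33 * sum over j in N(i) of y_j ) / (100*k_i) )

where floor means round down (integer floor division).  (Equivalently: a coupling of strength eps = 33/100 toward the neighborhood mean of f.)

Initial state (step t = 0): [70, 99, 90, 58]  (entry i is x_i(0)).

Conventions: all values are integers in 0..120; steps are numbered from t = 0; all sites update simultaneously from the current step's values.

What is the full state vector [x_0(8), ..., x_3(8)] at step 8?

Answer: [58, 59, 58, 27]

Derivation:
t=0: [70, 99, 90, 58]
t=1: [40, 48, 40, 54]
t=2: [109, 103, 109, 91]
t=3: [75, 74, 75, 50]
t=4: [27, 17, 27, 65]
t=5: [70, 60, 70, 56]
t=6: [41, 50, 41, 58]
t=7: [104, 98, 104, 82]
t=8: [58, 59, 58, 27]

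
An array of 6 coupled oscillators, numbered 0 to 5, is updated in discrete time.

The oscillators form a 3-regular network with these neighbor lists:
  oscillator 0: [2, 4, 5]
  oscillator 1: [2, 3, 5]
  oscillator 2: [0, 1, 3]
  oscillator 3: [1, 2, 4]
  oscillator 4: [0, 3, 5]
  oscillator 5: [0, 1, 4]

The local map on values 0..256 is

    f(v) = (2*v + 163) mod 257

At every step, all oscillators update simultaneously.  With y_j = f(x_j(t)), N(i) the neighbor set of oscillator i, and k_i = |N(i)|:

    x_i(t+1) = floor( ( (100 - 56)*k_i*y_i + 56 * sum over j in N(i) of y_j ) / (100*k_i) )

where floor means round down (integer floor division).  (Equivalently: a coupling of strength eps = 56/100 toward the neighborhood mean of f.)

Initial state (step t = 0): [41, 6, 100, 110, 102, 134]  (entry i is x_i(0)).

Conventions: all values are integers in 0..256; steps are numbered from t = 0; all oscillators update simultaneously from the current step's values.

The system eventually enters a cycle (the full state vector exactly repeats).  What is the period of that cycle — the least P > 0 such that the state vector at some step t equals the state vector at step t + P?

Answer: 16
Key observation: The state at step 81, [16, 16, 16, 16, 16, 16], reappears at step 97 — and no state repeats earlier — so the cycle the system enters has period 16.

Derivation:
t=0: [41, 6, 100, 110, 102, 134]
t=1: [180, 152, 148, 128, 150, 175]
t=2: [127, 208, 160, 186, 170, 191]
t=3: [164, 80, 145, 109, 147, 101]
t=4: [197, 108, 165, 140, 174, 140]
t=5: [145, 167, 169, 196, 189, 160]
t=6: [179, 200, 196, 113, 98, 185]
t=7: [33, 57, 53, 93, 74, 37]
t=8: [157, 72, 68, 56, 127, 160]
t=9: [176, 75, 72, 54, 157, 179]
t=10: [52, 37, 35, 67, 100, 54]
t=11: [70, 157, 156, 125, 58, 72]
t=12: [74, 175, 174, 154, 56, 75]
t=13: [84, 210, 209, 192, 68, 85]
t=14: [67, 63, 62, 47, 52, 67]
t=15: [32, 27, 26, 13, 19, 32]
t=16: [219, 213, 212, 201, 208, 220]
t=17: [80, 72, 71, 62, 70, 81]
t=18: [59, 49, 48, 40, 50, 60]
t=19: [16, 52, 51, 109, 57, 17]
t=20: [127, 65, 64, 61, 105, 128]
t=21: [128, 57, 56, 47, 116, 129]
t=22: [131, 42, 41, 32, 121, 131]
t=23: [178, 228, 227, 219, 170, 179]
t=24: [68, 82, 82, 123, 126, 69]
t=25: [69, 80, 80, 122, 113, 69]
t=26: [64, 77, 77, 115, 102, 64]
t=27: [53, 69, 69, 102, 86, 53]
t=28: [30, 50, 50, 79, 59, 30]
t=29: [145, 57, 57, 34, 105, 145]
t=30: [148, 92, 92, 130, 167, 148]
t=31: [188, 125, 125, 151, 212, 188]
t=32: [58, 141, 141, 163, 80, 58]
t=33: [61, 165, 165, 184, 80, 61]
t=34: [73, 156, 156, 107, 42, 73]
t=35: [119, 168, 168, 180, 150, 119]
t=36: [173, 180, 180, 132, 146, 173]
t=37: [196, 84, 84, 115, 212, 196]
t=38: [53, 79, 79, 101, 72, 53]
t=39: [28, 62, 62, 80, 46, 28]
t=40: [190, 72, 72, 87, 206, 190]
t=41: [38, 51, 51, 65, 52, 38]
t=42: [153, 56, 56, 20, 100, 153]
t=43: [156, 88, 88, 115, 163, 156]
t=44: [195, 117, 117, 133, 208, 195]
t=45: [62, 127, 127, 140, 75, 62]
t=46: [59, 140, 140, 152, 70, 59]
t=47: [58, 160, 160, 170, 68, 58]
t=48: [63, 191, 191, 200, 72, 63]
t=49: [35, 34, 34, 42, 43, 35]
t=50: [235, 234, 234, 241, 242, 235]
t=51: [121, 119, 119, 126, 127, 121]
t=52: [149, 147, 147, 153, 155, 149]
t=53: [205, 202, 202, 208, 210, 205]
t=54: [59, 56, 56, 61, 64, 59]
t=55: [24, 20, 20, 25, 29, 24]
t=56: [211, 206, 206, 210, 215, 211]
t=57: [70, 64, 64, 67, 74, 70]
t=58: [45, 37, 37, 40, 48, 45]
t=59: [203, 241, 241, 195, 140, 203]
t=60: [93, 99, 99, 100, 109, 93]
t=61: [100, 102, 102, 108, 108, 100]
t=62: [109, 111, 111, 117, 116, 109]
t=63: [127, 129, 129, 135, 133, 127]
t=64: [162, 165, 165, 170, 168, 162]
t=65: [233, 236, 236, 241, 238, 233]
t=66: [117, 121, 121, 126, 122, 117]
t=67: [143, 148, 148, 152, 147, 143]
t=68: [195, 201, 201, 205, 198, 195]
t=69: [42, 50, 50, 53, 45, 42]
t=70: [203, 52, 52, 54, 205, 203]
t=71: [47, 19, 19, 20, 49, 47]
t=72: [38, 163, 163, 165, 39, 38]
t=73: [238, 234, 234, 235, 239, 238]
t=74: [123, 118, 118, 119, 124, 123]
t=75: [150, 144, 144, 145, 151, 150]
t=76: [204, 196, 196, 197, 205, 204]
t=77: [54, 44, 44, 45, 55, 54]
t=78: [58, 207, 207, 208, 59, 58]
t=79: [30, 55, 55, 56, 30, 30]
t=80: [184, 55, 55, 55, 184, 184]
t=81: [16, 16, 16, 16, 16, 16]
t=82: [195, 195, 195, 195, 195, 195]
t=83: [39, 39, 39, 39, 39, 39]
t=84: [241, 241, 241, 241, 241, 241]
t=85: [131, 131, 131, 131, 131, 131]
t=86: [168, 168, 168, 168, 168, 168]
t=87: [242, 242, 242, 242, 242, 242]
t=88: [133, 133, 133, 133, 133, 133]
t=89: [172, 172, 172, 172, 172, 172]
t=90: [250, 250, 250, 250, 250, 250]
t=91: [149, 149, 149, 149, 149, 149]
t=92: [204, 204, 204, 204, 204, 204]
t=93: [57, 57, 57, 57, 57, 57]
t=94: [20, 20, 20, 20, 20, 20]
t=95: [203, 203, 203, 203, 203, 203]
t=96: [55, 55, 55, 55, 55, 55]
t=97: [16, 16, 16, 16, 16, 16]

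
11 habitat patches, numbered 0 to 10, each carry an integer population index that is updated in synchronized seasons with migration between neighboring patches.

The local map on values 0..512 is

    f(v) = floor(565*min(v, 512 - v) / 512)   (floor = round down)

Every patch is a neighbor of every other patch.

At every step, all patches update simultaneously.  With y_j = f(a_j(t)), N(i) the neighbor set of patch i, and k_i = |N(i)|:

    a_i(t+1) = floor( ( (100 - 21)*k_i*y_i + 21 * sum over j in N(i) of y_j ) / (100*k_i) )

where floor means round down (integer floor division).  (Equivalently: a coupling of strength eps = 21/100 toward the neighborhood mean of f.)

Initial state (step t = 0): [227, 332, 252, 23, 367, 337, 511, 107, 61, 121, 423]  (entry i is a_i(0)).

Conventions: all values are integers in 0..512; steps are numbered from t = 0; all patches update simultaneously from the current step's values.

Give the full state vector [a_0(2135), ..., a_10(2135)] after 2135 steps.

Answer: [253, 253, 253, 253, 253, 253, 253, 253, 253, 253, 253]
Key observation: The state at step 36, [280, 280, 280, 280, 280, 280, 280, 280, 280, 280, 280], reappears at step 44: the system is in a cycle of period 8 from step 36 on.  Therefore the state at step 2135 equals the state at step 36 + ((2135 - 36) mod 8) = 39, which is [253, 253, 253, 253, 253, 253, 253, 253, 253, 253, 253].

Derivation:
t=0: [227, 332, 252, 23, 367, 337, 511, 107, 61, 121, 423]
t=1: [224, 184, 245, 51, 154, 180, 32, 122, 83, 134, 107]
t=2: [224, 191, 242, 78, 164, 187, 61, 138, 105, 148, 125]
t=3: [228, 199, 243, 104, 176, 196, 89, 155, 126, 163, 143]
t=4: [235, 210, 248, 129, 191, 208, 117, 173, 149, 179, 162]
t=5: [245, 223, 256, 155, 207, 222, 145, 192, 172, 197, 183]
t=6: [258, 239, 267, 182, 226, 238, 173, 213, 196, 217, 205]
t=7: [270, 257, 262, 209, 246, 256, 201, 235, 221, 239, 229]
t=8: [265, 275, 271, 236, 268, 276, 229, 258, 246, 261, 253]
t=9: [271, 262, 265, 261, 268, 261, 255, 277, 270, 274, 276]
t=10: [265, 273, 271, 274, 269, 274, 278, 261, 267, 263, 262]
t=11: [271, 264, 265, 263, 267, 263, 260, 274, 269, 272, 273]
t=12: [266, 272, 271, 272, 269, 272, 276, 263, 268, 265, 264]
t=13: [270, 264, 265, 264, 267, 264, 261, 272, 268, 270, 271]
t=14: [267, 272, 271, 272, 269, 272, 274, 265, 269, 267, 266]
t=15: [269, 264, 265, 264, 267, 264, 263, 270, 267, 269, 270]
t=16: [268, 272, 271, 272, 270, 272, 273, 267, 270, 268, 267]
t=17: [268, 264, 265, 264, 266, 264, 263, 269, 266, 268, 269]
t=18: [269, 272, 271, 272, 271, 272, 273, 268, 271, 269, 268]
t=19: [267, 264, 265, 264, 265, 264, 263, 268, 265, 267, 268]
t=20: [270, 272, 271, 272, 271, 272, 273, 269, 271, 270, 269]
t=21: [266, 264, 265, 264, 265, 264, 263, 267, 265, 266, 267]
t=22: [271, 272, 271, 272, 271, 272, 273, 270, 271, 271, 270]
t=23: [264, 264, 264, 264, 264, 264, 263, 266, 264, 264, 266]
t=24: [272, 272, 272, 272, 272, 272, 273, 271, 272, 272, 271]
t=25: [264, 264, 264, 264, 264, 264, 263, 264, 264, 264, 264]
t=26: [273, 273, 273, 273, 273, 273, 273, 273, 273, 273, 273]
t=27: [263, 263, 263, 263, 263, 263, 263, 263, 263, 263, 263]
t=28: [274, 274, 274, 274, 274, 274, 274, 274, 274, 274, 274]
t=29: [262, 262, 262, 262, 262, 262, 262, 262, 262, 262, 262]
t=30: [275, 275, 275, 275, 275, 275, 275, 275, 275, 275, 275]
t=31: [261, 261, 261, 261, 261, 261, 261, 261, 261, 261, 261]
t=32: [276, 276, 276, 276, 276, 276, 276, 276, 276, 276, 276]
t=33: [260, 260, 260, 260, 260, 260, 260, 260, 260, 260, 260]
t=34: [278, 278, 278, 278, 278, 278, 278, 278, 278, 278, 278]
t=35: [258, 258, 258, 258, 258, 258, 258, 258, 258, 258, 258]
t=36: [280, 280, 280, 280, 280, 280, 280, 280, 280, 280, 280]
t=37: [256, 256, 256, 256, 256, 256, 256, 256, 256, 256, 256]
t=38: [282, 282, 282, 282, 282, 282, 282, 282, 282, 282, 282]
t=39: [253, 253, 253, 253, 253, 253, 253, 253, 253, 253, 253]
t=40: [279, 279, 279, 279, 279, 279, 279, 279, 279, 279, 279]
t=41: [257, 257, 257, 257, 257, 257, 257, 257, 257, 257, 257]
t=42: [281, 281, 281, 281, 281, 281, 281, 281, 281, 281, 281]
t=43: [254, 254, 254, 254, 254, 254, 254, 254, 254, 254, 254]
t=44: [280, 280, 280, 280, 280, 280, 280, 280, 280, 280, 280]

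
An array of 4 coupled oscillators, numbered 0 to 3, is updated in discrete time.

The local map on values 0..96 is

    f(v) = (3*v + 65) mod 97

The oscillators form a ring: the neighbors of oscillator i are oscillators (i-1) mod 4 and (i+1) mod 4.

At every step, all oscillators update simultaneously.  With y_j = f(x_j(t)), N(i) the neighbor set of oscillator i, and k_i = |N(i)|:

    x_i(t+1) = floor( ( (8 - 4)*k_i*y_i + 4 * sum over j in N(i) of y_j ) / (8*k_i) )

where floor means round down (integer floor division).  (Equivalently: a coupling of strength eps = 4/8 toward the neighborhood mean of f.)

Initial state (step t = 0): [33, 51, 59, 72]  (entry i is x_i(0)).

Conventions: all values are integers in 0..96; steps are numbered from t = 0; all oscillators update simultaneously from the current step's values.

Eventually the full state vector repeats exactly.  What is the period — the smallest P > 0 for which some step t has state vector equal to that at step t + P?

Answer: 22
Key observation: The state at step 30, [48, 47, 47, 47], reappears at step 52 — and no state repeats earlier — so the cycle the system enters has period 22.

Derivation:
t=0: [33, 51, 59, 72]
t=1: [61, 40, 51, 72]
t=2: [70, 63, 55, 63]
t=3: [70, 59, 48, 59]
t=4: [64, 48, 31, 48]
t=5: [39, 38, 38, 38]
t=6: [83, 82, 82, 82]
t=7: [21, 20, 20, 20]
t=8: [29, 28, 28, 28]
t=9: [53, 52, 52, 52]
t=10: [28, 27, 27, 27]
t=11: [50, 49, 49, 49]
t=12: [19, 18, 18, 18]
t=13: [23, 22, 22, 22]
t=14: [35, 34, 34, 34]
t=15: [71, 70, 70, 70]
t=16: [82, 81, 81, 81]
t=17: [18, 17, 17, 17]
t=18: [20, 19, 19, 19]
t=19: [26, 25, 25, 25]
t=20: [44, 43, 43, 43]
t=21: [1, 0, 0, 0]
t=22: [66, 65, 65, 65]
t=23: [67, 66, 66, 66]
t=24: [70, 69, 69, 69]
t=25: [79, 78, 78, 78]
t=26: [9, 8, 8, 8]
t=27: [90, 89, 89, 89]
t=28: [42, 41, 41, 41]
t=29: [92, 91, 91, 91]
t=30: [48, 47, 47, 47]
t=31: [13, 12, 12, 12]
t=32: [5, 4, 4, 4]
t=33: [78, 77, 77, 77]
t=34: [6, 5, 5, 5]
t=35: [81, 80, 80, 80]
t=36: [15, 14, 14, 14]
t=37: [11, 10, 10, 10]
t=38: [48, 71, 95, 71]
t=39: [49, 60, 71, 60]
t=40: [34, 51, 67, 51]
t=41: [47, 47, 48, 47]
t=42: [12, 12, 13, 12]
t=43: [4, 4, 5, 4]
t=44: [77, 77, 78, 77]
t=45: [5, 5, 6, 5]
t=46: [80, 80, 81, 80]
t=47: [14, 14, 15, 14]
t=48: [10, 10, 11, 10]
t=49: [95, 71, 48, 71]
t=50: [71, 60, 49, 60]
t=51: [67, 51, 34, 51]
t=52: [48, 47, 47, 47]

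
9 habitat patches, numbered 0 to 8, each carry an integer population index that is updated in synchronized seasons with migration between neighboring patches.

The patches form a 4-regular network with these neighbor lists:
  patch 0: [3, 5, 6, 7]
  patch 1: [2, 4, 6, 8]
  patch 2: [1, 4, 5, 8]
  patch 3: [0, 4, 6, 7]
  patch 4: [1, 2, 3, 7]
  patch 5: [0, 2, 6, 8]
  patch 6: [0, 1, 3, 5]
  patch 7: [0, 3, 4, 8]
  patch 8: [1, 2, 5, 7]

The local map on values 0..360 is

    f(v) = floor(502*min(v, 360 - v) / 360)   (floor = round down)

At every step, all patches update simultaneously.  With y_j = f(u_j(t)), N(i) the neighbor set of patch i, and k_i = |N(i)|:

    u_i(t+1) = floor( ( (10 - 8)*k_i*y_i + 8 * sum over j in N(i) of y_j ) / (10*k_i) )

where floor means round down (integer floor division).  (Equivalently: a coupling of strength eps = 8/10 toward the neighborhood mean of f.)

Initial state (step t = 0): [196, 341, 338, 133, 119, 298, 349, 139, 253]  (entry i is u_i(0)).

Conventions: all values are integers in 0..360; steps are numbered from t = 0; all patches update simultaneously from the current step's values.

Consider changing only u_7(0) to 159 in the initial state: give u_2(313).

Simulating step by step:
t=0: [196, 341, 338, 133, 119, 298, 349, 159, 253]
t=1: [147, 77, 91, 162, 125, 101, 108, 189, 102]
t=2: [191, 139, 137, 198, 174, 152, 165, 196, 150]
t=3: [225, 213, 209, 232, 215, 215, 218, 227, 206]
t=4: [190, 205, 206, 190, 195, 202, 194, 193, 203]
t=5: [231, 221, 219, 233, 225, 224, 228, 230, 220]
t=6: [182, 191, 192, 181, 187, 188, 184, 184, 190]
t=7: [245, 238, 237, 245, 240, 240, 243, 244, 238]
t=8: [162, 168, 169, 162, 165, 166, 164, 163, 167]
t=9: [227, 231, 232, 227, 230, 230, 228, 227, 231]
t=10: [184, 180, 179, 184, 181, 181, 182, 183, 180]
t=11: [246, 249, 249, 246, 248, 248, 247, 247, 249]
t=12: [157, 155, 154, 157, 155, 155, 156, 156, 155]
t=13: [217, 215, 215, 217, 216, 216, 217, 217, 215]
t=14: [199, 201, 201, 199, 200, 200, 199, 199, 201]
t=15: [223, 222, 221, 223, 222, 222, 223, 223, 222]
t=16: [191, 192, 192, 191, 191, 191, 191, 191, 192]
t=17: [235, 234, 234, 235, 234, 234, 234, 234, 234]
t=18: [174, 175, 175, 174, 174, 174, 174, 174, 175]
t=19: [242, 243, 243, 242, 242, 242, 242, 242, 243]
t=20: [164, 163, 163, 164, 163, 163, 163, 163, 163]
t=21: [227, 227, 227, 227, 227, 227, 227, 227, 227]
t=22: [185, 185, 185, 185, 185, 185, 185, 185, 185]
t=23: [244, 244, 244, 244, 244, 244, 244, 244, 244]
t=24: [161, 161, 161, 161, 161, 161, 161, 161, 161]
t=25: [224, 224, 224, 224, 224, 224, 224, 224, 224]
t=26: [189, 189, 189, 189, 189, 189, 189, 189, 189]
t=27: [238, 238, 238, 238, 238, 238, 238, 238, 238]
t=28: [170, 170, 170, 170, 170, 170, 170, 170, 170]
t=29: [237, 237, 237, 237, 237, 237, 237, 237, 237]
t=30: [171, 171, 171, 171, 171, 171, 171, 171, 171]
t=31: [238, 238, 238, 238, 238, 238, 238, 238, 238]

Answer: u_2(313) = 237
Key observation: The state at step 27, [238, 238, 238, 238, 238, 238, 238, 238, 238], reappears at step 31: the system is in a cycle of period 4 from step 27 on.  Therefore the state at step 313 equals the state at step 27 + ((313 - 27) mod 4) = 29, which is [237, 237, 237, 237, 237, 237, 237, 237, 237].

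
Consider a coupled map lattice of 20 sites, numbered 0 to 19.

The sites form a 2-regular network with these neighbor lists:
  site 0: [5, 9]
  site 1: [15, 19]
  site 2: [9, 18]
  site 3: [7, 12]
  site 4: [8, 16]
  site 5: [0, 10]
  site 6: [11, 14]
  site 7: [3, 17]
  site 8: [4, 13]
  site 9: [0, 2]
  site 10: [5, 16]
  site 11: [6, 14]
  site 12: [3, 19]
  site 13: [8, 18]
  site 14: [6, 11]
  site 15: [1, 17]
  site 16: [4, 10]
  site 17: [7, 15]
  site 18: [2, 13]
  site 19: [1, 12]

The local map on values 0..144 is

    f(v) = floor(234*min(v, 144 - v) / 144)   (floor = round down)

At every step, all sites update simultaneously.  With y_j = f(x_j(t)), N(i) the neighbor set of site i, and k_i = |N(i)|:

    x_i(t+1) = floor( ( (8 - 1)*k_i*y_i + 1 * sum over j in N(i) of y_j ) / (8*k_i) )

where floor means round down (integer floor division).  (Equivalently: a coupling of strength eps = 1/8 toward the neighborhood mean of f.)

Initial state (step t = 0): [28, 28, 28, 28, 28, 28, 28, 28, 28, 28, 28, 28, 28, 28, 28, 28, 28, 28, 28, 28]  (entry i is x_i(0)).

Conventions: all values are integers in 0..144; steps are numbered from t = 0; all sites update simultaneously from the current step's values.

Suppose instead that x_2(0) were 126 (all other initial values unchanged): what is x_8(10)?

Answer: x_8(10) = 78
Key observation: This trace re-runs the system from the modified initial state.

Derivation:
t=0: [28, 28, 126, 28, 28, 28, 28, 28, 28, 28, 28, 28, 28, 28, 28, 28, 28, 28, 28, 28]
t=1: [45, 45, 31, 45, 45, 45, 45, 45, 45, 44, 45, 45, 45, 45, 45, 45, 45, 45, 44, 45]
t=2: [72, 73, 52, 73, 73, 73, 73, 73, 73, 69, 73, 73, 73, 72, 73, 73, 73, 73, 69, 73]
t=3: [116, 115, 87, 115, 115, 115, 115, 115, 115, 110, 115, 115, 115, 116, 115, 115, 115, 115, 110, 115]
t=4: [45, 47, 87, 47, 47, 46, 47, 47, 46, 56, 47, 47, 47, 45, 47, 47, 47, 47, 56, 47]
t=5: [74, 76, 91, 76, 75, 74, 76, 76, 74, 89, 75, 76, 76, 74, 76, 76, 76, 76, 89, 76]
t=6: [111, 110, 86, 110, 111, 112, 110, 110, 112, 90, 111, 110, 110, 111, 110, 110, 110, 110, 90, 110]
t=7: [55, 55, 93, 55, 53, 52, 55, 55, 52, 85, 53, 55, 55, 55, 55, 55, 54, 55, 85, 55]
t=8: [89, 89, 83, 89, 85, 84, 89, 89, 84, 93, 85, 89, 89, 89, 89, 89, 86, 89, 93, 89]
t=9: [89, 89, 96, 89, 95, 96, 89, 89, 96, 83, 95, 89, 89, 89, 89, 89, 94, 89, 83, 89]
t=10: [88, 89, 80, 89, 79, 78, 89, 89, 78, 97, 79, 89, 89, 88, 89, 89, 80, 89, 97, 89]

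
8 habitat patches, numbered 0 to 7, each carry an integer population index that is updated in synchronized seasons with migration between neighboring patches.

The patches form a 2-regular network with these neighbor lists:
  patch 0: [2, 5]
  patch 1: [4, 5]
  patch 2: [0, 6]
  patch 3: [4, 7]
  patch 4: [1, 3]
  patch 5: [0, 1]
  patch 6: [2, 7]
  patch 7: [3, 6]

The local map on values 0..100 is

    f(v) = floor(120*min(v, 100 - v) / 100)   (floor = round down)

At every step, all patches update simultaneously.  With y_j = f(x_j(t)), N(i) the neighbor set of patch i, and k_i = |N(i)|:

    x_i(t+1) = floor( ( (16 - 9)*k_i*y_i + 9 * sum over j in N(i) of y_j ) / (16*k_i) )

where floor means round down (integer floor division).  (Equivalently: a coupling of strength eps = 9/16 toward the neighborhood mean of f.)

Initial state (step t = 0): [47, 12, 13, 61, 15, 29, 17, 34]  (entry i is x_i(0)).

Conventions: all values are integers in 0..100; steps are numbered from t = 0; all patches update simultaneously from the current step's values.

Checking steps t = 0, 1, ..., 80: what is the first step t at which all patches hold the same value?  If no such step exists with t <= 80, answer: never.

Answer: 9
Key observation: Synchronization is absorbing here: once all patches are equal they stay equal, and step 9 is the first all-equal step.

Derivation:
t=0: [47, 12, 13, 61, 15, 29, 17, 34]  (not all equal)
t=1: [38, 20, 27, 36, 24, 34, 24, 36]  (not all equal)
t=2: [39, 29, 34, 38, 31, 36, 33, 38]  (not all equal)
t=3: [43, 37, 41, 42, 38, 41, 40, 43]  (not all equal)
t=4: [49, 45, 49, 48, 46, 48, 49, 49]  (not all equal)
t=5: [57, 55, 58, 56, 55, 56, 58, 57]  (not all equal)
t=6: [51, 53, 50, 52, 53, 52, 50, 51]  (not all equal)
t=7: [58, 56, 59, 57, 56, 57, 59, 58]  (not all equal)
t=8: [50, 51, 49, 51, 51, 51, 49, 50]  (not all equal)
t=9: [58, 58, 58, 58, 58, 58, 58, 58]  (all equal)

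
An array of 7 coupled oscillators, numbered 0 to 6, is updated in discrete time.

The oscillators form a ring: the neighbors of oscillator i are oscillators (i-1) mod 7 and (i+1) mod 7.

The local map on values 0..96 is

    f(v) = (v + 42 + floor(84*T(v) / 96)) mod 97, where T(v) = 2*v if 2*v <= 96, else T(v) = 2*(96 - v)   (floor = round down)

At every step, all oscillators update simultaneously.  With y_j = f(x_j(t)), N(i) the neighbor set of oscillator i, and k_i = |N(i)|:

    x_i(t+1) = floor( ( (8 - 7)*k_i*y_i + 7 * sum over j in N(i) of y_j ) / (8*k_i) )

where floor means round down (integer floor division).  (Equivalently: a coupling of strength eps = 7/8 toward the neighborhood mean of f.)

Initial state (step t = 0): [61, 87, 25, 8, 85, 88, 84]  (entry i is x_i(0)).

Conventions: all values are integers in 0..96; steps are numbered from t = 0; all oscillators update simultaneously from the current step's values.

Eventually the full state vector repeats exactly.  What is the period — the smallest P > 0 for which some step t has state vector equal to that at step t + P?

Simulating step by step:
t=0: [61, 87, 25, 8, 85, 88, 84]
t=1: [50, 40, 50, 35, 54, 49, 56]
t=2: [64, 72, 51, 69, 60, 72, 74]
t=3: [58, 68, 61, 69, 61, 62, 61]
t=4: [65, 67, 62, 66, 63, 66, 67]
t=5: [62, 64, 62, 65, 63, 63, 63]
t=6: [65, 65, 64, 65, 64, 65, 65]
t=7: [64, 64, 64, 64, 64, 64, 64]
t=8: [65, 65, 65, 65, 65, 65, 65]
t=9: [64, 64, 64, 64, 64, 64, 64]

Answer: 2
Key observation: The state at step 7, [64, 64, 64, 64, 64, 64, 64], reappears at step 9 — and no state repeats earlier — so the cycle the system enters has period 2.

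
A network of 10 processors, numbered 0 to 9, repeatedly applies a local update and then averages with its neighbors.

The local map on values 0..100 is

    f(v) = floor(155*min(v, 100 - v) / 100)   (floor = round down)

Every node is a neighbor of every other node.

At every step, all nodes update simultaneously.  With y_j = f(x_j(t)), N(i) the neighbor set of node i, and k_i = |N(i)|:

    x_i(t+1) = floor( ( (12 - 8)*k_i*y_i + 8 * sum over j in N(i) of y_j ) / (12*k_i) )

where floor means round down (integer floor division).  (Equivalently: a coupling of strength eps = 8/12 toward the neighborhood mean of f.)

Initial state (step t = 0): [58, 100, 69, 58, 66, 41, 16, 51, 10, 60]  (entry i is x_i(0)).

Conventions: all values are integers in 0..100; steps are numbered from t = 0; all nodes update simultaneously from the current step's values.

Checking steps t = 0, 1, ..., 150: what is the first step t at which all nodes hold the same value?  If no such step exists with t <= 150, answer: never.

Simulating step by step:
t=0: [58, 100, 69, 58, 66, 41, 16, 51, 10, 60]  (not all equal)
t=1: [51, 34, 47, 51, 48, 51, 40, 54, 38, 50]  (not all equal)
t=2: [70, 64, 69, 70, 70, 70, 67, 69, 66, 71]  (not all equal)
t=3: [47, 49, 48, 47, 47, 47, 48, 48, 49, 47]  (not all equal)
t=4: [72, 73, 73, 72, 72, 72, 73, 73, 73, 72]  (not all equal)
t=5: [42, 41, 41, 42, 42, 42, 41, 41, 41, 42]  (not all equal)
t=6: [64, 63, 63, 64, 64, 64, 63, 63, 63, 64]  (not all equal)
t=7: [55, 56, 56, 55, 55, 55, 56, 56, 56, 55]  (not all equal)
t=8: [68, 68, 68, 68, 68, 68, 68, 68, 68, 68]  (all equal)

Answer: 8
Key observation: Synchronization is absorbing here: once all nodes are equal they stay equal, and step 8 is the first all-equal step.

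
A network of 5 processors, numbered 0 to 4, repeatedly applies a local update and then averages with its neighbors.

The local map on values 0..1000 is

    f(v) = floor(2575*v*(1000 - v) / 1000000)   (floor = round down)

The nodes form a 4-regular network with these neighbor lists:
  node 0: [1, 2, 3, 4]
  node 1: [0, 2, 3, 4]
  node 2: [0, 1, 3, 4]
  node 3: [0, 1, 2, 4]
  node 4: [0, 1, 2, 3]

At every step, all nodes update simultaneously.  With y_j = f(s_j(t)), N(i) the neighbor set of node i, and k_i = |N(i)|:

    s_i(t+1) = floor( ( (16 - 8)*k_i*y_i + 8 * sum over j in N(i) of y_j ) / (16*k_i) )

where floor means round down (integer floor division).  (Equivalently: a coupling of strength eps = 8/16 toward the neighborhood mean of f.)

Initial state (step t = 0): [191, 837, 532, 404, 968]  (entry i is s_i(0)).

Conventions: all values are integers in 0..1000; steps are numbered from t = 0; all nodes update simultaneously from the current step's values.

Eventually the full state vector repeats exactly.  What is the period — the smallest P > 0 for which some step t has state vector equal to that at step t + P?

Answer: 2
Key observation: The state at step 5, [611, 611, 611, 611, 611], reappears at step 7 — and no state repeats earlier — so the cycle the system enters has period 2.

Derivation:
t=0: [191, 837, 532, 404, 968]
t=1: [409, 392, 501, 493, 290]
t=2: [614, 611, 622, 622, 580]
t=3: [611, 611, 609, 609, 617]
t=4: [611, 611, 612, 612, 610]
t=5: [611, 611, 611, 611, 611]
t=6: [612, 612, 612, 612, 612]
t=7: [611, 611, 611, 611, 611]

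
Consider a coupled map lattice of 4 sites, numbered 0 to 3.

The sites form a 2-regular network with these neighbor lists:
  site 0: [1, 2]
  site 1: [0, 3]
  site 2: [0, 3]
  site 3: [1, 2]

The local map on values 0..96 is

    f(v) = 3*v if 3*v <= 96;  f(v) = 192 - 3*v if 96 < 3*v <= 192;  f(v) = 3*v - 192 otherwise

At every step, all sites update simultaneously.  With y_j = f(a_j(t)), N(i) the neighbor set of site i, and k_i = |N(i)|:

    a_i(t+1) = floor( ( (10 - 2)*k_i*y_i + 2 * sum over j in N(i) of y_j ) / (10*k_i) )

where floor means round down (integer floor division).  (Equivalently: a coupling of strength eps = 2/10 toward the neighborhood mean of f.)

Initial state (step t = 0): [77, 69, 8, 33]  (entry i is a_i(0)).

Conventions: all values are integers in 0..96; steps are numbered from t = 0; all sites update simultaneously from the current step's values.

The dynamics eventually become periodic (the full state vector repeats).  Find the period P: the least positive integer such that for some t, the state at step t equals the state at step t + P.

Answer: 7
Key observation: The state at step 44, [79, 76, 76, 79], reappears at step 51 — and no state repeats earlier — so the cycle the system enters has period 7.

Derivation:
t=0: [77, 69, 8, 33]
t=1: [35, 25, 32, 78]
t=2: [86, 72, 89, 50]
t=3: [62, 30, 70, 43]
t=4: [15, 78, 21, 61]
t=5: [46, 39, 55, 17]
t=6: [53, 70, 32, 51]
t=7: [37, 21, 84, 42]
t=8: [77, 65, 62, 65]
t=9: [32, 6, 9, 3]
t=10: [81, 24, 32, 11]
t=11: [57, 66, 85, 43]
t=12: [23, 13, 58, 57]
t=13: [60, 40, 23, 22]
t=14: [23, 65, 63, 66]
t=15: [55, 9, 9, 5]
t=16: [27, 25, 25, 17]
t=17: [79, 73, 73, 55]
t=18: [41, 28, 28, 27]
t=19: [72, 82, 82, 81]
t=20: [30, 50, 50, 51]
t=21: [80, 46, 46, 39]
t=22: [49, 55, 55, 70]
t=23: [41, 27, 27, 19]
t=24: [71, 77, 77, 61]
t=25: [24, 34, 34, 15]
t=26: [75, 83, 83, 54]
t=27: [37, 51, 51, 35]
t=28: [72, 48, 48, 77]
t=29: [28, 44, 44, 40]
t=30: [79, 63, 63, 69]
t=31: [36, 8, 8, 12]
t=32: [72, 31, 31, 33]
t=33: [37, 86, 86, 93]
t=34: [78, 69, 69, 82]
t=35: [36, 21, 21, 46]
t=36: [79, 64, 64, 55]
t=37: [36, 7, 7, 21]
t=38: [71, 31, 31, 54]
t=39: [35, 79, 79, 42]
t=40: [78, 51, 51, 61]
t=41: [41, 36, 36, 15]
t=42: [72, 78, 78, 52]
t=43: [27, 39, 39, 37]
t=44: [79, 76, 76, 79]
t=45: [43, 37, 37, 43]
t=46: [66, 77, 77, 66]
t=47: [12, 32, 32, 12]
t=48: [48, 84, 84, 48]
t=49: [50, 57, 57, 50]
t=50: [37, 25, 25, 37]
t=51: [79, 76, 76, 79]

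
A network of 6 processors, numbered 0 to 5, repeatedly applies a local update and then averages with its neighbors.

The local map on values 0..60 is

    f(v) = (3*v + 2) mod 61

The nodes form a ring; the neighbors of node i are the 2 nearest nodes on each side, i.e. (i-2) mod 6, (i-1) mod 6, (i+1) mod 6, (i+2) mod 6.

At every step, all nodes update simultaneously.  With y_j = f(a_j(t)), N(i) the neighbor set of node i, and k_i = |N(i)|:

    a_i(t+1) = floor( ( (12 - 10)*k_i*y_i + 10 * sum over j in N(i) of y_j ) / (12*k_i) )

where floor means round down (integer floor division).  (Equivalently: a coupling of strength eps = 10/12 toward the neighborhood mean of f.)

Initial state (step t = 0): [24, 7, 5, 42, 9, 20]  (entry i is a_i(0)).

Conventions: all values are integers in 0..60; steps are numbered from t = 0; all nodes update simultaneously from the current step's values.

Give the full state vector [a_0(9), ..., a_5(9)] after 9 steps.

Answer: [25, 24, 17, 25, 24, 22]

Derivation:
t=0: [24, 7, 5, 42, 9, 20]
t=1: [16, 11, 17, 15, 12, 14]
t=2: [43, 46, 44, 43, 46, 42]
t=3: [12, 10, 13, 12, 10, 12]
t=4: [36, 37, 36, 36, 37, 35]
t=5: [49, 48, 50, 49, 48, 49]
t=6: [26, 27, 26, 26, 27, 25]
t=7: [19, 18, 20, 19, 18, 19]
t=8: [45, 46, 48, 45, 46, 57]
t=9: [25, 24, 17, 25, 24, 22]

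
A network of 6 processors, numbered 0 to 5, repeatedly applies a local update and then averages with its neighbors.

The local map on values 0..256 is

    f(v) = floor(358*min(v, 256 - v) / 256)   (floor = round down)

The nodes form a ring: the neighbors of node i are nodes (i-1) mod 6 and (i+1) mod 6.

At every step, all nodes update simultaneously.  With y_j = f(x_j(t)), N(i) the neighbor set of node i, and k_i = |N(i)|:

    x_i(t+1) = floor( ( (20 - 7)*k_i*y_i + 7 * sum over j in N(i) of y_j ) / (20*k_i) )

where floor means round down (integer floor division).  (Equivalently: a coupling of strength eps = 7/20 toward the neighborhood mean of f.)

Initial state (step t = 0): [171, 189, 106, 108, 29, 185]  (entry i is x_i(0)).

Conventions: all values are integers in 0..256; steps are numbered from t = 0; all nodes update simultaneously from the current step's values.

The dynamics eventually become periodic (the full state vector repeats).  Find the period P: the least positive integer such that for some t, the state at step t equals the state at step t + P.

Simulating step by step:
t=0: [171, 189, 106, 108, 29, 185]
t=1: [110, 107, 138, 131, 69, 92]
t=2: [147, 152, 163, 158, 115, 126]
t=3: [154, 143, 133, 139, 158, 169]
t=4: [141, 157, 167, 160, 138, 127]
t=5: [159, 139, 128, 137, 161, 171]
t=6: [136, 160, 173, 162, 135, 123]
t=7: [162, 136, 121, 135, 162, 170]
t=8: [135, 161, 168, 162, 135, 123]
t=9: [163, 136, 125, 136, 162, 170]
t=10: [134, 161, 171, 161, 135, 123]
t=11: [163, 136, 122, 136, 163, 171]
t=12: [134, 161, 168, 161, 134, 122]
t=13: [163, 137, 126, 137, 163, 170]
t=14: [134, 161, 172, 161, 134, 123]
t=15: [163, 136, 122, 136, 163, 171]

Answer: 4
Key observation: The state at step 11, [163, 136, 122, 136, 163, 171], reappears at step 15 — and no state repeats earlier — so the cycle the system enters has period 4.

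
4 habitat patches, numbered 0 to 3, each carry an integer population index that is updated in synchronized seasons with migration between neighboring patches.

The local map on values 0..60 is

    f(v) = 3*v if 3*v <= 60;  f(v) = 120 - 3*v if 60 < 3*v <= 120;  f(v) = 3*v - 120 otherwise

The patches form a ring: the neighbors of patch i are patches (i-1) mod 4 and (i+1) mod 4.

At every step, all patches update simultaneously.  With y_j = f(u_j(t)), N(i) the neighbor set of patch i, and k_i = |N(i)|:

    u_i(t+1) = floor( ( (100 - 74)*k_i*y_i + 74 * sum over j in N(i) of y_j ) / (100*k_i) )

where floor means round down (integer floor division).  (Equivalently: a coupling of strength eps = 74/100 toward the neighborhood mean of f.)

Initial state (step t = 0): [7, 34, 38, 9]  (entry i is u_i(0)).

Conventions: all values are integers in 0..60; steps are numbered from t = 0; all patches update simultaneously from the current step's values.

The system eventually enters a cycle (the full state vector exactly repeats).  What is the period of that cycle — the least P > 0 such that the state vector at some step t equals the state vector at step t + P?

Answer: 4
Key observation: The state at step 13, [51, 51, 51, 51], reappears at step 17 — and no state repeats earlier — so the cycle the system enters has period 4.

Derivation:
t=0: [7, 34, 38, 9]
t=1: [22, 14, 18, 17]
t=2: [48, 50, 48, 53]
t=3: [31, 25, 31, 27]
t=4: [38, 31, 38, 30]
t=5: [22, 11, 22, 12]
t=6: [39, 48, 39, 49]
t=7: [19, 8, 19, 9]
t=8: [33, 48, 33, 49]
t=9: [24, 21, 24, 22]
t=10: [53, 50, 53, 49]
t=11: [31, 36, 31, 35]
t=12: [17, 23, 17, 23]
t=13: [51, 51, 51, 51]
t=14: [33, 33, 33, 33]
t=15: [21, 21, 21, 21]
t=16: [57, 57, 57, 57]
t=17: [51, 51, 51, 51]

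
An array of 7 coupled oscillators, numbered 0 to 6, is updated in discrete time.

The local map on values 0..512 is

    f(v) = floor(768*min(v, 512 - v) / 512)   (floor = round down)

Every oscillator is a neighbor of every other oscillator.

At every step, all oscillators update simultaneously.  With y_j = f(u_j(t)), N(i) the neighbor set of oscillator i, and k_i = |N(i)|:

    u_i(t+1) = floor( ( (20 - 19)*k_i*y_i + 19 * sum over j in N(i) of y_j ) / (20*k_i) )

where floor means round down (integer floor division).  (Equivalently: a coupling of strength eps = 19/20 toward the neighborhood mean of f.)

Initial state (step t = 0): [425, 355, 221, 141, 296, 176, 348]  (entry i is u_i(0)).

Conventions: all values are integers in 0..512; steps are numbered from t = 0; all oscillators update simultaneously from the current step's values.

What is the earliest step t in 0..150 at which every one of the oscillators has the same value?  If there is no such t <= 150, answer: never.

Simulating step by step:
t=0: [425, 355, 221, 141, 296, 176, 348]  (not all equal)
t=1: [261, 250, 239, 252, 240, 247, 249]  (not all equal)
t=2: [369, 369, 371, 369, 371, 370, 369]  (not all equal)
t=3: [212, 212, 213, 212, 213, 213, 212]  (not all equal)
t=4: [318, 318, 318, 318, 318, 318, 318]  (all equal)

Answer: 4
Key observation: Synchronization is absorbing here: once all oscillators are equal they stay equal, and step 4 is the first all-equal step.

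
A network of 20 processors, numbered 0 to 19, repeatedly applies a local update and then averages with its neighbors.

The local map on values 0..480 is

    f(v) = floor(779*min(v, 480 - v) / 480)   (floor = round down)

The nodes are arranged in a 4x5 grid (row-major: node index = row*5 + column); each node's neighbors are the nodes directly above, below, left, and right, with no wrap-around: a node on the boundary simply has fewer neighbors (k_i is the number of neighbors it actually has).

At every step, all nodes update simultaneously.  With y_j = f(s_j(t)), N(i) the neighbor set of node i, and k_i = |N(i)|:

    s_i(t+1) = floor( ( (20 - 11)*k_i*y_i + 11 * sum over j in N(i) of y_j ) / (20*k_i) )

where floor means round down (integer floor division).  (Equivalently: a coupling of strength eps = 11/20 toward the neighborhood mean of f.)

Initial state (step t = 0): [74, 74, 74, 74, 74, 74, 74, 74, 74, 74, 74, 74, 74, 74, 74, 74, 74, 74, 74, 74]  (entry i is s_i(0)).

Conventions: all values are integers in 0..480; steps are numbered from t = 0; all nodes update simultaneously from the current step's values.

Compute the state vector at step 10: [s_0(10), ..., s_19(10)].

Answer: [271, 271, 271, 271, 271, 271, 271, 271, 271, 271, 271, 271, 271, 271, 271, 271, 271, 271, 271, 271]

Derivation:
t=0: [74, 74, 74, 74, 74, 74, 74, 74, 74, 74, 74, 74, 74, 74, 74, 74, 74, 74, 74, 74]
t=1: [120, 120, 120, 120, 120, 120, 120, 120, 120, 120, 120, 120, 120, 120, 120, 120, 120, 120, 120, 120]
t=2: [194, 194, 194, 194, 194, 194, 194, 194, 194, 194, 194, 194, 194, 194, 194, 194, 194, 194, 194, 194]
t=3: [314, 314, 314, 314, 314, 314, 314, 314, 314, 314, 314, 314, 314, 314, 314, 314, 314, 314, 314, 314]
t=4: [269, 269, 269, 269, 269, 269, 269, 269, 269, 269, 269, 269, 269, 269, 269, 269, 269, 269, 269, 269]
t=5: [342, 342, 342, 342, 342, 342, 342, 342, 342, 342, 342, 342, 342, 342, 342, 342, 342, 342, 342, 342]
t=6: [223, 223, 223, 223, 223, 223, 223, 223, 223, 223, 223, 223, 223, 223, 223, 223, 223, 223, 223, 223]
t=7: [361, 361, 361, 361, 361, 361, 361, 361, 361, 361, 361, 361, 361, 361, 361, 361, 361, 361, 361, 361]
t=8: [193, 193, 193, 193, 193, 193, 193, 193, 193, 193, 193, 193, 193, 193, 193, 193, 193, 193, 193, 193]
t=9: [313, 313, 313, 313, 313, 313, 313, 313, 313, 313, 313, 313, 313, 313, 313, 313, 313, 313, 313, 313]
t=10: [271, 271, 271, 271, 271, 271, 271, 271, 271, 271, 271, 271, 271, 271, 271, 271, 271, 271, 271, 271]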